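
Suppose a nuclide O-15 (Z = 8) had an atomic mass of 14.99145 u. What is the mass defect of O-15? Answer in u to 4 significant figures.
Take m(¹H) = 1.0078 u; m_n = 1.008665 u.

Mass of separated nucleons = 8(1.0078) + 7(1.008665) = 8.0624 + 7.060655 = 15.123055 u
Mass defect Δm = 15.123055 − 14.99145 = 0.131605 u

0.1316 u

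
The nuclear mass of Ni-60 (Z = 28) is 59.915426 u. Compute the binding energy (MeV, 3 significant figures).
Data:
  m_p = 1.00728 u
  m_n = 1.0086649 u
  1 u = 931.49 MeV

Σm = 28·m_p + 32·m_n = 28.20384 + 32.2772768 = 60.4811168 u
Mass defect Δm = 60.4811168 − 59.915426 = 0.5656908 u
Binding energy = Δm·c² = 0.5656908 × 931.49 MeV/u = 526.935 MeV

527 MeV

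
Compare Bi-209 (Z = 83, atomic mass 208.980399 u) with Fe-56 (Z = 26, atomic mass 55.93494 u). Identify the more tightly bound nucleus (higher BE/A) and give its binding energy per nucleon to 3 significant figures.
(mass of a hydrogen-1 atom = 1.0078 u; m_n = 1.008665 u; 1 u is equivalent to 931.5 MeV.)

Fe-56; 8.78 MeV/nucleon

Bi-209: Σm = 83(1.0078) + 126(1.008665) = 210.739190 u; Δm = 1.758791 u; E_B = 1638.3 MeV; E_B/A = 7.839 MeV
Fe-56: Σm = 26(1.0078) + 30(1.008665) = 56.462750 u; Δm = 0.527810 u; E_B = 491.66 MeV; E_B/A = 8.780 MeV
Fe-56 has the higher binding energy per nucleon, so it is the more tightly bound nucleus.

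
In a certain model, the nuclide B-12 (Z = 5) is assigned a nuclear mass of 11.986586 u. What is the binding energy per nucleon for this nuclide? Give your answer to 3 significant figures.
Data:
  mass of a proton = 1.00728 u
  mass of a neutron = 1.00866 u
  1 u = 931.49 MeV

8.57 MeV/nucleon

With 5 protons and 7 neutrons (A = 12):
Σm = 5·m_p + 7·m_n = 5.03640 + 7.06062 = 12.09702 u
Δm = 12.09702 − 11.986586 = 0.110434 u
E_B = 0.110434 × 931.49 = 102.868 MeV
BE/A = 102.868 MeV / 12 = 8.572 MeV/nucleon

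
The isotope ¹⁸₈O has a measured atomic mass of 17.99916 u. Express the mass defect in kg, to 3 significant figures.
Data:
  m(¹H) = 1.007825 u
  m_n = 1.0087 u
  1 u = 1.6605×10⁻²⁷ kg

2.50e-28 kg

The nucleus contains 8 protons and 18 − 8 = 10 neutrons.
Mass of separated nucleons = 8(1.007825) + 10(1.0087) = 8.062600 + 10.0870 = 18.149600 u
Mass defect Δm = 18.149600 − 17.99916 = 0.150440 u
In SI units: 0.150440 u × 1.6605×10⁻²⁷ kg/u = 2.4981e-28 kg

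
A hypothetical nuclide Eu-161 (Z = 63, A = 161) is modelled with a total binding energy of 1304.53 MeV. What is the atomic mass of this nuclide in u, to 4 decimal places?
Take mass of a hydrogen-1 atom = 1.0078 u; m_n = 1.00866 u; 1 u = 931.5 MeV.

160.9396 u

Mass defect = 1304.53 MeV / (931.5 MeV/u) = 1.400462 u
Constituent mass = 63(1.0078) + 98(1.00866) = 162.34008 u
Atomic mass = 162.34008 − 1.400462 = 160.939618 u ≈ 160.9396 u (to 4 decimal places)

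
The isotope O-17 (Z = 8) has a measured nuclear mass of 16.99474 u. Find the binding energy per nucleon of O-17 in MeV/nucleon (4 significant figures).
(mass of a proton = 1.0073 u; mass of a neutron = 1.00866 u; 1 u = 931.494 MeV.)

7.759 MeV/nucleon

Z = 8, so N = A − Z = 17 − 8 = 9.
Mass of separated nucleons = 8(1.0073) + 9(1.00866) = 8.0584 + 9.07794 = 17.13634 u
Δm = 17.13634 − 16.99474 = 0.14160 u
E_B = 0.14160 × 931.494 = 131.900 MeV
BE/A = 131.900 MeV / 17 = 7.759 MeV/nucleon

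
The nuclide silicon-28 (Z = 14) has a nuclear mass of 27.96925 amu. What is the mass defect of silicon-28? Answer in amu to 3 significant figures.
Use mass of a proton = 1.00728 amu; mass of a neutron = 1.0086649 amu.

0.254 amu

Z = 14, so N = A − Z = 28 − 14 = 14.
Σm = 14·m_p + 14·m_n = 14.10192 + 14.1213086 = 28.2232286 amu
The mass defect is 28.2232286 − 27.96925 = 0.2539786 amu.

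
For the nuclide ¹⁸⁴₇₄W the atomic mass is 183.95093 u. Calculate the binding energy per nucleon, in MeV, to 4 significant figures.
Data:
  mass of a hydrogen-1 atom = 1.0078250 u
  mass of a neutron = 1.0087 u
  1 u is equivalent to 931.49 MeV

8.025 MeV/nucleon

The nucleus contains 74 protons and 184 − 74 = 110 neutrons.
Mass of separated nucleons = 74(1.0078250) + 110(1.0087) = 74.5790500 + 110.9570 = 185.5360500 u
The mass defect is 185.5360500 − 183.95093 = 1.5851200 u.
E_B = 1.5851200 × 931.49 = 1476.52 MeV
BE/A = 1476.52 MeV / 184 = 8.025 MeV/nucleon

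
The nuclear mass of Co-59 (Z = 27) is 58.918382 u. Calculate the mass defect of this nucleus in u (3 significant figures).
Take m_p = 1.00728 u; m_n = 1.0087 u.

0.557 u

Z = 27, so N = A − Z = 59 − 27 = 32.
Mass of separated nucleons = 27(1.00728) + 32(1.0087) = 27.19656 + 32.2784 = 59.47496 u
Δm = 59.47496 − 58.918382 = 0.556578 u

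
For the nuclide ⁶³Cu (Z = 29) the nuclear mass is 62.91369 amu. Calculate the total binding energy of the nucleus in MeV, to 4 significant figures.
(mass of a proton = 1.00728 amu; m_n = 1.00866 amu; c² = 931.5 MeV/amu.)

With 29 protons and 34 neutrons (A = 63):
Total constituent mass: 29 × 1.00728 + 34 × 1.00866 = 63.50556 amu
The mass defect is 63.50556 − 62.91369 = 0.59187 amu.
Converting to energy: 0.59187 amu × 931.5 MeV/amu = 551.327 MeV

551.3 MeV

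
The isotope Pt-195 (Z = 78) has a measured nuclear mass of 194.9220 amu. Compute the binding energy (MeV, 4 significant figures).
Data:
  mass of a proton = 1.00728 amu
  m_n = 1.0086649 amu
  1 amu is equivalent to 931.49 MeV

1546 MeV

Mass of separated nucleons = 78(1.00728) + 117(1.0086649) = 78.56784 + 118.0137933 = 196.5816333 amu
Δm = 196.5816333 − 194.9220 = 1.6596333 amu
Binding energy = Δm·c² = 1.6596333 × 931.49 MeV/amu = 1545.93 MeV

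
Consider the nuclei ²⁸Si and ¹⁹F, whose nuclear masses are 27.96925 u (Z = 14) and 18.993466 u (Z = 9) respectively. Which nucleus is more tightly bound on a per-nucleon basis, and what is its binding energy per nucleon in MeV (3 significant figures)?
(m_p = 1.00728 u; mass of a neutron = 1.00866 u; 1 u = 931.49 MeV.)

²⁸Si; 8.45 MeV/nucleon

²⁸Si: Σm = 14(1.00728) + 14(1.00866) = 28.22316 u; Δm = 0.25391 u; E_B = 236.51 MeV; E_B/A = 8.447 MeV
¹⁹F: Σm = 9(1.00728) + 10(1.00866) = 19.15212 u; Δm = 0.158654 u; E_B = 147.78 MeV; E_B/A = 7.778 MeV
²⁸Si has the higher binding energy per nucleon, so it is the more tightly bound nucleus.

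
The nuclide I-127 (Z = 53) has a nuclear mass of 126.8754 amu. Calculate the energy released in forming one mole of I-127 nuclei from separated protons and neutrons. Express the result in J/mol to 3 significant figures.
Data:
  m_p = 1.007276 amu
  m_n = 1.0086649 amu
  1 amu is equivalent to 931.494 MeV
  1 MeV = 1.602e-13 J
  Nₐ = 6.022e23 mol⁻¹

1.03e+14 J/mol

With 53 protons and 74 neutrons (A = 127):
Mass of separated nucleons = 53(1.007276) + 74(1.0086649) = 53.385628 + 74.6412026 = 128.0268306 amu
Δm = 128.0268306 − 126.8754 = 1.1514306 amu
Converting to energy: 1.1514306 amu × 931.494 MeV/amu = 1072.55 MeV
Per nucleus in joules: 1072.55 MeV × 1.602e-13 J/MeV = 1.7182e-10 J
Per mole: 1.7182e-10 J × 6.022e23 mol⁻¹ = 1.0347e+14 J/mol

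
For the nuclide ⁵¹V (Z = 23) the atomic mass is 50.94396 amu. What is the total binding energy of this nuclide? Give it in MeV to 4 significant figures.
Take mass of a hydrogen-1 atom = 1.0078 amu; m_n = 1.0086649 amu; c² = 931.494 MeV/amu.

Total constituent mass: 23 × 1.0078 + 28 × 1.0086649 = 51.4220172 amu
Mass defect Δm = 51.4220172 − 50.94396 = 0.4780572 amu
E_B = 0.4780572 × 931.494 = 445.307 MeV

445.3 MeV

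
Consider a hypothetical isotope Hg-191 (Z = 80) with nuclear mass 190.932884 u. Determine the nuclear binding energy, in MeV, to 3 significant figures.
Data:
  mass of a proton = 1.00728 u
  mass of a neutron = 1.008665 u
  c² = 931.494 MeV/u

The nucleus contains 80 protons and 191 − 80 = 111 neutrons.
Total constituent mass: 80 × 1.00728 + 111 × 1.008665 = 192.544215 u
The mass defect is 192.544215 − 190.932884 = 1.611331 u.
Converting to energy: 1.611331 u × 931.494 MeV/u = 1500.95 MeV

1500 MeV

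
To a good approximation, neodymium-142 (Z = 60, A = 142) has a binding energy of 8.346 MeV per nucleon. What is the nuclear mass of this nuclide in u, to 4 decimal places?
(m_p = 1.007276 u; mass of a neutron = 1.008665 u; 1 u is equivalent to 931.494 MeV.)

Total binding energy = 142 × 8.346 = 1185.132 MeV
Mass defect = 1185.132 MeV / (931.494 MeV/u) = 1.272292 u
Constituent mass = 60(1.007276) + 82(1.008665) = 143.147090 u
Nuclear mass = 143.147090 − 1.272292 = 141.874798 u ≈ 141.8748 u (to 4 decimal places)

141.8748 u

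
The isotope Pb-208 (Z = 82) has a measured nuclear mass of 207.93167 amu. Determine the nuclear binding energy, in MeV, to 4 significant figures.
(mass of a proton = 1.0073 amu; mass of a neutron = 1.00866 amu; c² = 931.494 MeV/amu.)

Z = 82, so N = A − Z = 208 − 82 = 126.
Mass of separated nucleons = 82(1.0073) + 126(1.00866) = 82.5986 + 127.09116 = 209.68976 amu
Mass defect Δm = 209.68976 − 207.93167 = 1.75809 amu
Binding energy = Δm·c² = 1.75809 × 931.494 MeV/amu = 1637.65 MeV

1638 MeV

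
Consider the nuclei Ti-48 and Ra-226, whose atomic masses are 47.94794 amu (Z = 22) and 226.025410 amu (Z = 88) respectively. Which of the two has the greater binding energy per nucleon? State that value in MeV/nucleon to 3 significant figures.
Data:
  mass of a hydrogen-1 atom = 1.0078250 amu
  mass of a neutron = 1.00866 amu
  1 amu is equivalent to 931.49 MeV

Ti-48: Σm = 22(1.0078250) + 26(1.00866) = 48.3973100 amu; Δm = 0.4493700 amu; E_B = 418.58 MeV; E_B/A = 8.720 MeV
Ra-226: Σm = 88(1.0078250) + 138(1.00866) = 227.8836800 amu; Δm = 1.8582700 amu; E_B = 1731.0 MeV; E_B/A = 7.659 MeV
Ti-48 has the higher binding energy per nucleon, so it is the more tightly bound nucleus.

Ti-48; 8.72 MeV/nucleon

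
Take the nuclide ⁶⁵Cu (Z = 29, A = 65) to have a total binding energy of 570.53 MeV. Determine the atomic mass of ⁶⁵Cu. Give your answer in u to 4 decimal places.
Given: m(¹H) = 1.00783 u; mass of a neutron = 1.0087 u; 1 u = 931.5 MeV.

Mass defect = 570.53 MeV / (931.5 MeV/u) = 0.612485 u
Constituent mass = 29(1.00783) + 36(1.0087) = 65.54027 u
Atomic mass = 65.54027 − 0.612485 = 64.927785 u ≈ 64.9278 u (to 4 decimal places)

64.9278 u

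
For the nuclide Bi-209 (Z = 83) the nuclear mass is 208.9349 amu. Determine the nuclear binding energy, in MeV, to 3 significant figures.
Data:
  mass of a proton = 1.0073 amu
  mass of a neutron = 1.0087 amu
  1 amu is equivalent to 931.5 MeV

Z = 83, so N = A − Z = 209 − 83 = 126.
Σm = 83·m_p + 126·m_n = 83.6059 + 127.0962 = 210.7021 amu
Δm = 210.7021 − 208.9349 = 1.7672 amu
Binding energy = Δm·c² = 1.7672 × 931.5 MeV/amu = 1646.15 MeV

1650 MeV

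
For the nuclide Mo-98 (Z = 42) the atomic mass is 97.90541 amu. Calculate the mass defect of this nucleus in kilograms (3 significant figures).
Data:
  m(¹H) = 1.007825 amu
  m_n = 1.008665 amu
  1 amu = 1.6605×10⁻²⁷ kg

1.51e-27 kg

The nucleus contains 42 protons and 98 − 42 = 56 neutrons.
Total constituent mass: 42 × 1.007825 + 56 × 1.008665 = 98.813890 amu
Δm = 98.813890 − 97.90541 = 0.908480 amu
In SI units: 0.908480 amu × 1.6605×10⁻²⁷ kg/amu = 1.5085e-27 kg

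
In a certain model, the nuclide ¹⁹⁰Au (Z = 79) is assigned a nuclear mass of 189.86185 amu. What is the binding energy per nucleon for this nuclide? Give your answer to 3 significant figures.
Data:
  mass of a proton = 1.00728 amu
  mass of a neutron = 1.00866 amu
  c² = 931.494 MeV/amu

8.21 MeV/nucleon

Z = 79, so N = A − Z = 190 − 79 = 111.
Mass of separated nucleons = 79(1.00728) + 111(1.00866) = 79.57512 + 111.96126 = 191.53638 amu
Δm = 191.53638 − 189.86185 = 1.67453 amu
Binding energy = Δm·c² = 1.67453 × 931.494 MeV/amu = 1559.81 MeV
BE/A = 1559.81 MeV / 190 = 8.210 MeV/nucleon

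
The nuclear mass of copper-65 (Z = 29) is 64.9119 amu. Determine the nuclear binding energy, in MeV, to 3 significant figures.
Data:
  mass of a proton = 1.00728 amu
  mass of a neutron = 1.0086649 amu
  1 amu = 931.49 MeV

569 MeV

Σm = 29·m_p + 36·m_n = 29.21112 + 36.3119364 = 65.5230564 amu
The mass defect is 65.5230564 − 64.9119 = 0.6111564 amu.
Converting to energy: 0.6111564 amu × 931.49 MeV/amu = 569.286 MeV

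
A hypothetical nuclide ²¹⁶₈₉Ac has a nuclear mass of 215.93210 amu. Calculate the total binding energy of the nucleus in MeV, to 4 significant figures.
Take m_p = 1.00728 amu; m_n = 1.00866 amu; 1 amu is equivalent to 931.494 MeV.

1691 MeV

With 89 protons and 127 neutrons (A = 216):
Total constituent mass: 89 × 1.00728 + 127 × 1.00866 = 217.74774 amu
Δm = 217.74774 − 215.93210 = 1.81564 amu
Binding energy = Δm·c² = 1.81564 × 931.494 MeV/amu = 1691.26 MeV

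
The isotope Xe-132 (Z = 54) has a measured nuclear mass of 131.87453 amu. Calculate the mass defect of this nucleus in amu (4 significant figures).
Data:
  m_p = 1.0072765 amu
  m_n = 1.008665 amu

1.194 amu

With 54 protons and 78 neutrons (A = 132):
Σm = 54·m_p + 78·m_n = 54.3929310 + 78.675870 = 133.0688010 amu
Mass defect Δm = 133.0688010 − 131.87453 = 1.1942710 amu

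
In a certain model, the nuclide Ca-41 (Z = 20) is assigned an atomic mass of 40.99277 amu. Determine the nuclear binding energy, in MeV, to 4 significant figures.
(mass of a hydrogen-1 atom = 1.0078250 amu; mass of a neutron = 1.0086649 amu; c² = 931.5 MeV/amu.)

322.0 MeV

Total constituent mass: 20 × 1.0078250 + 21 × 1.0086649 = 41.3384629 amu
Mass defect Δm = 41.3384629 − 40.99277 = 0.3456929 amu
Binding energy = Δm·c² = 0.3456929 × 931.5 MeV/amu = 322.013 MeV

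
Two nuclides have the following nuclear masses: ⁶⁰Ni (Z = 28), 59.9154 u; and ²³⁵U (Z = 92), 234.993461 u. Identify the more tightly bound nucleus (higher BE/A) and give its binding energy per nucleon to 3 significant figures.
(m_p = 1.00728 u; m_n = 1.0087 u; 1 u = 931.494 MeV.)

⁶⁰Ni: Σm = 28(1.00728) + 32(1.0087) = 60.48224 u; Δm = 0.56684 u; E_B = 528.01 MeV; E_B/A = 8.800 MeV
²³⁵U: Σm = 92(1.00728) + 143(1.0087) = 236.91386 u; Δm = 1.920399 u; E_B = 1788.8 MeV; E_B/A = 7.612 MeV
⁶⁰Ni has the higher binding energy per nucleon, so it is the more tightly bound nucleus.

⁶⁰Ni; 8.80 MeV/nucleon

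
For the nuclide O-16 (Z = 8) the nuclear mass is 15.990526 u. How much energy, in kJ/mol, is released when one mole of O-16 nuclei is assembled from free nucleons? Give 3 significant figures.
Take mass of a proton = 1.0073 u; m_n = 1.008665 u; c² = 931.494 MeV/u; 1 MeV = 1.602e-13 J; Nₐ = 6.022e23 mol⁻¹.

1.23e+10 kJ/mol

Total constituent mass: 8 × 1.0073 + 8 × 1.008665 = 16.127720 u
Δm = 16.127720 − 15.990526 = 0.137194 u
Binding energy = Δm·c² = 0.137194 × 931.494 MeV/u = 127.795 MeV
Per nucleus in joules: 127.795 MeV × 1.602e-13 J/MeV = 2.0473e-11 J
Per mole: 2.0473e-11 J × 6.022e23 mol⁻¹ = 1.2329e+13 J/mol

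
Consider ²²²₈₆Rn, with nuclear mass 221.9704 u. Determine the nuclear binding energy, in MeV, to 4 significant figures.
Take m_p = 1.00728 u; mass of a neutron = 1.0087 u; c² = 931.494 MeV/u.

The nucleus contains 86 protons and 222 − 86 = 136 neutrons.
Mass of separated nucleons = 86(1.00728) + 136(1.0087) = 86.62608 + 137.1832 = 223.80928 u
Mass defect Δm = 223.80928 − 221.9704 = 1.83888 u
Binding energy = Δm·c² = 1.83888 × 931.494 MeV/u = 1712.91 MeV

1713 MeV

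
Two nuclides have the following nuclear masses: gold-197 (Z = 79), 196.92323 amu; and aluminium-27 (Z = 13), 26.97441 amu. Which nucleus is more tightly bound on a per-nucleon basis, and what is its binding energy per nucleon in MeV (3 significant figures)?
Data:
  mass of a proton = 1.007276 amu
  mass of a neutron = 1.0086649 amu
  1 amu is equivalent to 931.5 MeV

gold-197: Σm = 79(1.007276) + 118(1.0086649) = 198.5972622 amu; Δm = 1.6740322 amu; E_B = 1559.4 MeV; E_B/A = 7.916 MeV
aluminium-27: Σm = 13(1.007276) + 14(1.0086649) = 27.2158966 amu; Δm = 0.2414866 amu; E_B = 224.94 MeV; E_B/A = 8.331 MeV
aluminium-27 has the higher binding energy per nucleon, so it is the more tightly bound nucleus.

aluminium-27; 8.33 MeV/nucleon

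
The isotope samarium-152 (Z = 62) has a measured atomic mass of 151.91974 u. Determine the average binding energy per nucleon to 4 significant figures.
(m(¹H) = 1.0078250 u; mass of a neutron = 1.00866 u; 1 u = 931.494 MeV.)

With 62 protons and 90 neutrons (A = 152):
Σm = 62·m(¹H) + 90·m_n = 62.4851500 + 90.77940 = 153.2645500 u
Mass defect Δm = 153.2645500 − 151.91974 = 1.3448100 u
E_B = 1.3448100 × 931.494 = 1252.68 MeV
Per nucleon: 1252.68 / 152 = 8.241 MeV

8.241 MeV/nucleon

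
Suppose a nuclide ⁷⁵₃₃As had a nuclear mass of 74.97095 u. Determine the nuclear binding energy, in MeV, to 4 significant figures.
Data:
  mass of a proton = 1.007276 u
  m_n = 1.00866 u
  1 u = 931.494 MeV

589.5 MeV

Z = 33, so N = A − Z = 75 − 33 = 42.
Mass of separated nucleons = 33(1.007276) + 42(1.00866) = 33.240108 + 42.36372 = 75.603828 u
The mass defect is 75.603828 − 74.97095 = 0.632878 u.
Converting to energy: 0.632878 u × 931.494 MeV/u = 589.522 MeV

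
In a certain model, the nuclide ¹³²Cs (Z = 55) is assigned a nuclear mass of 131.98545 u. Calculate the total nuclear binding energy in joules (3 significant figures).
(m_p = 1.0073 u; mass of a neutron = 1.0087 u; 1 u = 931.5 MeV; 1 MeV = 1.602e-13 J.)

1.62e-10 J

Z = 55, so N = A − Z = 132 − 55 = 77.
Σm = 55·m_p + 77·m_n = 55.4015 + 77.6699 = 133.0714 u
The mass defect is 133.0714 − 131.98545 = 1.08595 u.
Binding energy = Δm·c² = 1.08595 × 931.5 MeV/u = 1011.56 MeV
In joules: 1011.56 MeV × 1.602e-13 J/MeV = 1.6205e-10 J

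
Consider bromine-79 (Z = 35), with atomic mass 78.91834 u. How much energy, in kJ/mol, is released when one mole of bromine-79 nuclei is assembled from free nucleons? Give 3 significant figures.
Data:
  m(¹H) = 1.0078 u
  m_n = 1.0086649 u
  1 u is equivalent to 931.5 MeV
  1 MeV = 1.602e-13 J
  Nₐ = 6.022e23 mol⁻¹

Total constituent mass: 35 × 1.0078 + 44 × 1.0086649 = 79.6542556 u
The mass defect is 79.6542556 − 78.91834 = 0.7359156 u.
Converting to energy: 0.7359156 u × 931.5 MeV/u = 685.505 MeV
Per nucleus in joules: 685.505 MeV × 1.602e-13 J/MeV = 1.0982e-10 J
Per mole: 1.0982e-10 J × 6.022e23 mol⁻¹ = 6.6134e+13 J/mol

6.61e+10 kJ/mol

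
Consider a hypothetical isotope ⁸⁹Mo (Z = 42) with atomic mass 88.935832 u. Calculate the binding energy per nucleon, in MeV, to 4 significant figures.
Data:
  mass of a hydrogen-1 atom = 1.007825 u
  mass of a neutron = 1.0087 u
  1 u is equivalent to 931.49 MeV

8.391 MeV/nucleon

With 42 protons and 47 neutrons (A = 89):
Mass of separated nucleons = 42(1.007825) + 47(1.0087) = 42.328650 + 47.4089 = 89.737550 u
Mass defect Δm = 89.737550 − 88.935832 = 0.801718 u
E_B = 0.801718 × 931.49 = 746.792 MeV
BE/A = 746.792 MeV / 89 = 8.391 MeV/nucleon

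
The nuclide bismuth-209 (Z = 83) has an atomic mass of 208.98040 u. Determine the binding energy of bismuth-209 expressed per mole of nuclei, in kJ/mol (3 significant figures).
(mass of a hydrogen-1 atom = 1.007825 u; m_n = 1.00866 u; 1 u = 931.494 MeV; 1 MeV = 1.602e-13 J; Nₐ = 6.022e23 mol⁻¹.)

1.58e+11 kJ/mol

Z = 83, so N = A − Z = 209 − 83 = 126.
Total constituent mass: 83 × 1.007825 + 126 × 1.00866 = 210.740635 u
Mass defect Δm = 210.740635 − 208.98040 = 1.760235 u
Binding energy = Δm·c² = 1.760235 × 931.494 MeV/u = 1639.65 MeV
Per nucleus in joules: 1639.65 MeV × 1.602e-13 J/MeV = 2.6267e-10 J
Per mole: 2.6267e-10 J × 6.022e23 mol⁻¹ = 1.5818e+14 J/mol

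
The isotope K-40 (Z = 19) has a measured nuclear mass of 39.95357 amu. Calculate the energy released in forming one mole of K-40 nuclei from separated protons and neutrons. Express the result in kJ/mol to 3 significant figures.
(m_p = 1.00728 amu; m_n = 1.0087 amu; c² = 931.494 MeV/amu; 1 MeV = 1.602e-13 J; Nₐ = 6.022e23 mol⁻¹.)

3.30e+10 kJ/mol

Σm = 19·m_p + 21·m_n = 19.13832 + 21.1827 = 40.32102 amu
Mass defect Δm = 40.32102 − 39.95357 = 0.36745 amu
Converting to energy: 0.36745 amu × 931.494 MeV/amu = 342.277 MeV
Per nucleus in joules: 342.277 MeV × 1.602e-13 J/MeV = 5.4833e-11 J
Per mole: 5.4833e-11 J × 6.022e23 mol⁻¹ = 3.3020e+13 J/mol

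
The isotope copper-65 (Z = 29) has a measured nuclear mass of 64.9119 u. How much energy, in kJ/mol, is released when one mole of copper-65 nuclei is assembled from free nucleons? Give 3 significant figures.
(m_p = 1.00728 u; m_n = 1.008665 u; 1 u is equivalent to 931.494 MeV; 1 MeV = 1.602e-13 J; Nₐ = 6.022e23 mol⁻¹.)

5.49e+10 kJ/mol

The nucleus contains 29 protons and 65 − 29 = 36 neutrons.
Σm = 29·m_p + 36·m_n = 29.21112 + 36.311940 = 65.523060 u
The mass defect is 65.523060 − 64.9119 = 0.611160 u.
Binding energy = Δm·c² = 0.611160 × 931.494 MeV/u = 569.292 MeV
Per nucleus in joules: 569.292 MeV × 1.602e-13 J/MeV = 9.1201e-11 J
Per mole: 9.1201e-11 J × 6.022e23 mol⁻¹ = 5.4921e+13 J/mol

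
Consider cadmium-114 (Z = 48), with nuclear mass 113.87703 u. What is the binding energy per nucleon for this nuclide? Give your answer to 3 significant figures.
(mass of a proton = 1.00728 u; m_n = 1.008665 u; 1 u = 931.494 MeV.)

8.53 MeV/nucleon

Total constituent mass: 48 × 1.00728 + 66 × 1.008665 = 114.921330 u
Δm = 114.921330 − 113.87703 = 1.044300 u
Converting to energy: 1.044300 u × 931.494 MeV/u = 972.759 MeV
Per nucleon: 972.759 / 114 = 8.533 MeV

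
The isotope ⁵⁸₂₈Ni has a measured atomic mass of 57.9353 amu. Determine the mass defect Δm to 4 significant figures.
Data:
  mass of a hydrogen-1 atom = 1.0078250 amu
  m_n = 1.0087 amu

0.5448 amu

Z = 28, so N = A − Z = 58 − 28 = 30.
Σm = 28·m(¹H) + 30·m_n = 28.2191000 + 30.2610 = 58.4801000 amu
Δm = 58.4801000 − 57.9353 = 0.5448000 amu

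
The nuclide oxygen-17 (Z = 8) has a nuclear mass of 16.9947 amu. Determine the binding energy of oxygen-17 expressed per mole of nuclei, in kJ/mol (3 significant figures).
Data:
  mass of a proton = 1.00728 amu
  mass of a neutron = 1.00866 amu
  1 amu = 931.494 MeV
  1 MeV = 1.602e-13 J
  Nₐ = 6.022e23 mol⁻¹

1.27e+10 kJ/mol

Z = 8, so N = A − Z = 17 − 8 = 9.
Total constituent mass: 8 × 1.00728 + 9 × 1.00866 = 17.13618 amu
Δm = 17.13618 − 16.9947 = 0.14148 amu
Binding energy = Δm·c² = 0.14148 × 931.494 MeV/amu = 131.788 MeV
Per nucleus in joules: 131.788 MeV × 1.602e-13 J/MeV = 2.1112e-11 J
Per mole: 2.1112e-11 J × 6.022e23 mol⁻¹ = 1.2714e+13 J/mol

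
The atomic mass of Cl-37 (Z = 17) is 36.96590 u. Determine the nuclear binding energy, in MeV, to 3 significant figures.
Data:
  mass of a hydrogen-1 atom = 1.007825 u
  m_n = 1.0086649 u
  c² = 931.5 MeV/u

Total constituent mass: 17 × 1.007825 + 20 × 1.0086649 = 37.3063230 u
The mass defect is 37.3063230 − 36.96590 = 0.3404230 u.
Converting to energy: 0.3404230 u × 931.5 MeV/u = 317.104 MeV

317 MeV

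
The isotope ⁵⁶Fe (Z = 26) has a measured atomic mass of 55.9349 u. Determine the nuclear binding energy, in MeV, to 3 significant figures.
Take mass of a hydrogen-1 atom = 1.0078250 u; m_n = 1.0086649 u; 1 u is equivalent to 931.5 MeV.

The nucleus contains 26 protons and 56 − 26 = 30 neutrons.
Σm = 26·m(¹H) + 30·m_n = 26.2034500 + 30.2599470 = 56.4633970 u
Mass defect Δm = 56.4633970 − 55.9349 = 0.5284970 u
Binding energy = Δm·c² = 0.5284970 × 931.5 MeV/u = 492.295 MeV

492 MeV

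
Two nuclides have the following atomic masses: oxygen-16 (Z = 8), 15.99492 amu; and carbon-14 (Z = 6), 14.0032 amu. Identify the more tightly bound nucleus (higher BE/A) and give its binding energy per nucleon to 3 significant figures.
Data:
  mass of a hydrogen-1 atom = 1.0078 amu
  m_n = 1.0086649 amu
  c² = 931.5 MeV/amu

oxygen-16: Σm = 8(1.0078) + 8(1.0086649) = 16.1317192 amu; Δm = 0.1367992 amu; E_B = 127.43 MeV; E_B/A = 7.964 MeV
carbon-14: Σm = 6(1.0078) + 8(1.0086649) = 14.1161192 amu; Δm = 0.1129192 amu; E_B = 105.18 MeV; E_B/A = 7.513 MeV
oxygen-16 has the higher binding energy per nucleon, so it is the more tightly bound nucleus.

oxygen-16; 7.96 MeV/nucleon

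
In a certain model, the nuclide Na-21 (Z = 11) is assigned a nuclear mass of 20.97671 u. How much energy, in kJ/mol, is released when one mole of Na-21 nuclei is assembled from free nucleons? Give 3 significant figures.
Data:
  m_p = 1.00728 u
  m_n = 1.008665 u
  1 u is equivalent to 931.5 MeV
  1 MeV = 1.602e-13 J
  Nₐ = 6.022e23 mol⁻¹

1.71e+10 kJ/mol

Total constituent mass: 11 × 1.00728 + 10 × 1.008665 = 21.166730 u
Mass defect Δm = 21.166730 − 20.97671 = 0.190020 u
E_B = 0.190020 × 931.5 = 177.004 MeV
Per nucleus in joules: 177.004 MeV × 1.602e-13 J/MeV = 2.8356e-11 J
Per mole: 2.8356e-11 J × 6.022e23 mol⁻¹ = 1.7076e+13 J/mol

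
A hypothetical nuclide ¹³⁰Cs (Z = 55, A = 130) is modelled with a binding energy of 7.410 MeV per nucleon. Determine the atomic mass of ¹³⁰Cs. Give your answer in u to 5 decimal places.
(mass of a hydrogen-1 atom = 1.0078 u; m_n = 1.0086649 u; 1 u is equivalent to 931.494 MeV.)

130.04472 u

Total binding energy = 130 × 7.410 = 963.300 MeV
Mass defect = 963.300 MeV / (931.494 MeV/u) = 1.0341451 u
Constituent mass = 55(1.0078) + 75(1.0086649) = 131.0788675 u
Atomic mass = 131.0788675 − 1.0341451 = 130.0447224 u ≈ 130.04472 u (to 5 decimal places)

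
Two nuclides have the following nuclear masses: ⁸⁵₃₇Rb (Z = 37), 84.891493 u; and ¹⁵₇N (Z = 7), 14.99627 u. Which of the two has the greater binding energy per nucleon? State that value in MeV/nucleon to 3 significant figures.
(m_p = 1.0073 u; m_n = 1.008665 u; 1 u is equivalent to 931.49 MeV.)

⁸⁵₃₇Rb; 8.71 MeV/nucleon

⁸⁵₃₇Rb: Σm = 37(1.0073) + 48(1.008665) = 85.686020 u; Δm = 0.794527 u; E_B = 740.09 MeV; E_B/A = 8.707 MeV
¹⁵₇N: Σm = 7(1.0073) + 8(1.008665) = 15.120420 u; Δm = 0.124150 u; E_B = 115.644 MeV; E_B/A = 7.710 MeV
⁸⁵₃₇Rb has the higher binding energy per nucleon, so it is the more tightly bound nucleus.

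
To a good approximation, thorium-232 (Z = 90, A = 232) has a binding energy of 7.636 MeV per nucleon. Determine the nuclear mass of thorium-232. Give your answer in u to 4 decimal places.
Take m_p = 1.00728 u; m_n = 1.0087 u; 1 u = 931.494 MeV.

231.9888 u

Total binding energy = 232 × 7.636 = 1771.552 MeV
Mass defect = 1771.552 MeV / (931.494 MeV/u) = 1.901839 u
Constituent mass = 90(1.00728) + 142(1.0087) = 233.89060 u
Nuclear mass = 233.89060 − 1.901839 = 231.988761 u ≈ 231.9888 u (to 4 decimal places)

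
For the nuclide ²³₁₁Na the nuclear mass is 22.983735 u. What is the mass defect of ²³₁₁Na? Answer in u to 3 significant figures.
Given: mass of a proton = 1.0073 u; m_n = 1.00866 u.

0.200 u

With 11 protons and 12 neutrons (A = 23):
Σm = 11·m_p + 12·m_n = 11.0803 + 12.10392 = 23.18422 u
Δm = 23.18422 − 22.983735 = 0.200485 u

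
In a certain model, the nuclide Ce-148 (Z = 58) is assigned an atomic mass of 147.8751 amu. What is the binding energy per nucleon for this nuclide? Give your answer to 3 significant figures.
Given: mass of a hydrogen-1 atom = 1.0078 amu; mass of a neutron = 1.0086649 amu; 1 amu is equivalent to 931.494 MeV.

Σm = 58·m(¹H) + 90·m_n = 58.4524 + 90.7798410 = 149.2322410 amu
Δm = 149.2322410 − 147.8751 = 1.3571410 amu
Binding energy = Δm·c² = 1.3571410 × 931.494 MeV/amu = 1264.17 MeV
Per nucleon: 1264.17 / 148 = 8.542 MeV

8.54 MeV/nucleon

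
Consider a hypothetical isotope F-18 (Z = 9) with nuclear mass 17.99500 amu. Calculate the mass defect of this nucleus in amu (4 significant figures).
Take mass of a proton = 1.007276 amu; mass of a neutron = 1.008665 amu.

0.1485 amu

The nucleus contains 9 protons and 18 − 9 = 9 neutrons.
Mass of separated nucleons = 9(1.007276) + 9(1.008665) = 9.065484 + 9.077985 = 18.143469 amu
The mass defect is 18.143469 − 17.99500 = 0.148469 amu.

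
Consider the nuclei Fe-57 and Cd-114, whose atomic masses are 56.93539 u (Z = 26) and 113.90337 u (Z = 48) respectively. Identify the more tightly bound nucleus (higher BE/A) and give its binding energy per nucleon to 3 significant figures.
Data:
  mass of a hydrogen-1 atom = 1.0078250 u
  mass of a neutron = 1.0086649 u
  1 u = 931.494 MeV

Fe-57: Σm = 26(1.0078250) + 31(1.0086649) = 57.4720619 u; Δm = 0.5366719 u; E_B = 499.91 MeV; E_B/A = 8.770 MeV
Cd-114: Σm = 48(1.0078250) + 66(1.0086649) = 114.9474834 u; Δm = 1.0441134 u; E_B = 972.59 MeV; E_B/A = 8.531 MeV
Fe-57 has the higher binding energy per nucleon, so it is the more tightly bound nucleus.

Fe-57; 8.77 MeV/nucleon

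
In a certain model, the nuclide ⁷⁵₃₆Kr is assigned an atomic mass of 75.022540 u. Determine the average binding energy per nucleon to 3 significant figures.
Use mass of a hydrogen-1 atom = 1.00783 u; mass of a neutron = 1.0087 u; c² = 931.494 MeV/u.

Total constituent mass: 36 × 1.00783 + 39 × 1.0087 = 75.62118 u
Mass defect Δm = 75.62118 − 75.022540 = 0.598640 u
Binding energy = Δm·c² = 0.598640 × 931.494 MeV/u = 557.630 MeV
Dividing by A = 75 gives 7.435 MeV per nucleon.

7.44 MeV/nucleon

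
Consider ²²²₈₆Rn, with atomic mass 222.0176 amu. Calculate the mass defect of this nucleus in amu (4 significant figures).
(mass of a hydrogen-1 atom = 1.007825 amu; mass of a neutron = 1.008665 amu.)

Z = 86, so N = A − Z = 222 − 86 = 136.
Σm = 86·m(¹H) + 136·m_n = 86.672950 + 137.178440 = 223.851390 amu
Δm = 223.851390 − 222.0176 = 1.833790 amu

1.834 amu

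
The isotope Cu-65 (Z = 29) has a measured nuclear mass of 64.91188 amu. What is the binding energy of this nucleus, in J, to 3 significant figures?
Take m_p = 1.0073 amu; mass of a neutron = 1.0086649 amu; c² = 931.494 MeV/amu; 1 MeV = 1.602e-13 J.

9.13e-11 J

Total constituent mass: 29 × 1.0073 + 36 × 1.0086649 = 65.5236364 amu
Δm = 65.5236364 − 64.91188 = 0.6117564 amu
Binding energy = Δm·c² = 0.6117564 × 931.494 MeV/amu = 569.847 MeV
In joules: 569.847 MeV × 1.602e-13 J/MeV = 9.1289e-11 J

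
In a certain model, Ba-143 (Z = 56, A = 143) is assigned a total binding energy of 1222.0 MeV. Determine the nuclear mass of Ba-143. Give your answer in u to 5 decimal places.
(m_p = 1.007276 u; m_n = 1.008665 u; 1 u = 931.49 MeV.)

142.84943 u

Mass defect = 1222.0 MeV / (931.49 MeV/u) = 1.3118767 u
Constituent mass = 56(1.007276) + 87(1.008665) = 144.161311 u
Nuclear mass = 144.161311 − 1.3118767 = 142.8494343 u ≈ 142.84943 u (to 5 decimal places)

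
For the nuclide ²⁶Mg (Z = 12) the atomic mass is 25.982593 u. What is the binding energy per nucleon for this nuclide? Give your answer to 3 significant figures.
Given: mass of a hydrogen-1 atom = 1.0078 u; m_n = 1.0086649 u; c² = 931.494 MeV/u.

Mass of separated nucleons = 12(1.0078) + 14(1.0086649) = 12.0936 + 14.1213086 = 26.2149086 u
The mass defect is 26.2149086 − 25.982593 = 0.2323156 u.
Binding energy = Δm·c² = 0.2323156 × 931.494 MeV/u = 216.401 MeV
Per nucleon: 216.401 / 26 = 8.323 MeV

8.32 MeV/nucleon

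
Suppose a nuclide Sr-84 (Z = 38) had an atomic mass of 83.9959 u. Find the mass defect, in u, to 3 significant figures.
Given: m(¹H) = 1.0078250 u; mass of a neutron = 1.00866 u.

0.700 u

The nucleus contains 38 protons and 84 − 38 = 46 neutrons.
Mass of separated nucleons = 38(1.0078250) + 46(1.00866) = 38.2973500 + 46.39836 = 84.6957100 u
The mass defect is 84.6957100 − 83.9959 = 0.6998100 u.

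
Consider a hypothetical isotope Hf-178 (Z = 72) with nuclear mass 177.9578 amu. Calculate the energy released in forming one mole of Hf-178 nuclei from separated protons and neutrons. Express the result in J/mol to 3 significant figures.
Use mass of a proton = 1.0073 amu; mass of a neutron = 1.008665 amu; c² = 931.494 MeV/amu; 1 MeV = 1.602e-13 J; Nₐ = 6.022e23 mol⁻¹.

1.34e+14 J/mol

Σm = 72·m_p + 106·m_n = 72.5256 + 106.918490 = 179.444090 amu
Δm = 179.444090 − 177.9578 = 1.486290 amu
Converting to energy: 1.486290 amu × 931.494 MeV/amu = 1384.47 MeV
Per nucleus in joules: 1384.47 MeV × 1.602e-13 J/MeV = 2.2179e-10 J
Per mole: 2.2179e-10 J × 6.022e23 mol⁻¹ = 1.3356e+14 J/mol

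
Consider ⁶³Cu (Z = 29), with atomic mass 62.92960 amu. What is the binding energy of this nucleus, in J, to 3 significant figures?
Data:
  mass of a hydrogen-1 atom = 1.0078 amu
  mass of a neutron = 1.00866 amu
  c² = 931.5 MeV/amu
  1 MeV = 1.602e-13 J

With 29 protons and 34 neutrons (A = 63):
Mass of separated nucleons = 29(1.0078) + 34(1.00866) = 29.2262 + 34.29444 = 63.52064 amu
Δm = 63.52064 − 62.92960 = 0.59104 amu
E_B = 0.59104 × 931.5 = 550.554 MeV
In joules: 550.554 MeV × 1.602e-13 J/MeV = 8.8199e-11 J

8.82e-11 J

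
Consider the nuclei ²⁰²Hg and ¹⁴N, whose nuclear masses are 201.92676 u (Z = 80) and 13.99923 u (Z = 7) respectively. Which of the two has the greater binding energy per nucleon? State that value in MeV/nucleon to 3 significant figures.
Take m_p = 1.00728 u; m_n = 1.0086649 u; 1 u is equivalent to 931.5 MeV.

²⁰²Hg; 7.90 MeV/nucleon

²⁰²Hg: Σm = 80(1.00728) + 122(1.0086649) = 203.6395178 u; Δm = 1.7127578 u; E_B = 1595.4 MeV; E_B/A = 7.898 MeV
¹⁴N: Σm = 7(1.00728) + 7(1.0086649) = 14.1116143 u; Δm = 0.1123843 u; E_B = 104.69 MeV; E_B/A = 7.478 MeV
²⁰²Hg has the higher binding energy per nucleon, so it is the more tightly bound nucleus.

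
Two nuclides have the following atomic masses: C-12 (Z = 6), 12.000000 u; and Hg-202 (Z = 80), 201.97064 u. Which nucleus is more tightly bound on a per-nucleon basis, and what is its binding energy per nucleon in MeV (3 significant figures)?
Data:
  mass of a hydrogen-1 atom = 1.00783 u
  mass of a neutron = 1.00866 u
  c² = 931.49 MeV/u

Hg-202; 7.90 MeV/nucleon

C-12: Σm = 6(1.00783) + 6(1.00866) = 12.09894 u; Δm = 0.098940 u; E_B = 92.162 MeV; E_B/A = 7.680 MeV
Hg-202: Σm = 80(1.00783) + 122(1.00866) = 203.68292 u; Δm = 1.71228 u; E_B = 1595.0 MeV; E_B/A = 7.896 MeV
Hg-202 has the higher binding energy per nucleon, so it is the more tightly bound nucleus.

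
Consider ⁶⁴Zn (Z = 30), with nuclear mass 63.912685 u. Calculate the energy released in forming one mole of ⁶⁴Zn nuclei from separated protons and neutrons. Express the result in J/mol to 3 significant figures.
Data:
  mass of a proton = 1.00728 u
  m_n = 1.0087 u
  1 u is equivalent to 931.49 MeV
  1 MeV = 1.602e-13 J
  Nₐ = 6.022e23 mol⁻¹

5.41e+13 J/mol

Z = 30, so N = A − Z = 64 − 30 = 34.
Mass of separated nucleons = 30(1.00728) + 34(1.0087) = 30.21840 + 34.2958 = 64.51420 u
Δm = 64.51420 − 63.912685 = 0.601515 u
E_B = 0.601515 × 931.49 = 560.305 MeV
Per nucleus in joules: 560.305 MeV × 1.602e-13 J/MeV = 8.9761e-11 J
Per mole: 8.9761e-11 J × 6.022e23 mol⁻¹ = 5.4054e+13 J/mol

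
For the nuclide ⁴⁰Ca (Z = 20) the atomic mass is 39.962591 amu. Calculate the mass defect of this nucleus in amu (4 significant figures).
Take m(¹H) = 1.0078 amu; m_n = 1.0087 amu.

0.3674 amu

Z = 20, so N = A − Z = 40 − 20 = 20.
Total constituent mass: 20 × 1.0078 + 20 × 1.0087 = 40.3300 amu
The mass defect is 40.3300 − 39.962591 = 0.367409 amu.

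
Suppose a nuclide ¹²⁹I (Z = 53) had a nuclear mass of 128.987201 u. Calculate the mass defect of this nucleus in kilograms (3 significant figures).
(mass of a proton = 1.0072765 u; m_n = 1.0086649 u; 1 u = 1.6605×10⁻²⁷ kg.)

1.76e-27 kg

The nucleus contains 53 protons and 129 − 53 = 76 neutrons.
Σm = 53·m_p + 76·m_n = 53.3856545 + 76.6585324 = 130.0441869 u
The mass defect is 130.0441869 − 128.987201 = 1.0569859 u.
In SI units: 1.0569859 u × 1.6605×10⁻²⁷ kg/u = 1.7551e-27 kg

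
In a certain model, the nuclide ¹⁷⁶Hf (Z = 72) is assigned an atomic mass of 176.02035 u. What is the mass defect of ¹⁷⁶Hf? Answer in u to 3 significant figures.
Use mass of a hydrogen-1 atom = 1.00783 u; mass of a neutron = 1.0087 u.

With 72 protons and 104 neutrons (A = 176):
Mass of separated nucleons = 72(1.00783) + 104(1.0087) = 72.56376 + 104.9048 = 177.46856 u
The mass defect is 177.46856 − 176.02035 = 1.44821 u.

1.45 u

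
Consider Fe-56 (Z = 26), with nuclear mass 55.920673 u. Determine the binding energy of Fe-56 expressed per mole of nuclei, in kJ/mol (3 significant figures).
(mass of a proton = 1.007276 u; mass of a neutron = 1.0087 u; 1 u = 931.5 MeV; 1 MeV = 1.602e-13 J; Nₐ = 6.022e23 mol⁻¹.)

4.76e+10 kJ/mol

With 26 protons and 30 neutrons (A = 56):
Mass of separated nucleons = 26(1.007276) + 30(1.0087) = 26.189176 + 30.2610 = 56.450176 u
Δm = 56.450176 − 55.920673 = 0.529503 u
E_B = 0.529503 × 931.5 = 493.232 MeV
Per nucleus in joules: 493.232 MeV × 1.602e-13 J/MeV = 7.9016e-11 J
Per mole: 7.9016e-11 J × 6.022e23 mol⁻¹ = 4.7583e+13 J/mol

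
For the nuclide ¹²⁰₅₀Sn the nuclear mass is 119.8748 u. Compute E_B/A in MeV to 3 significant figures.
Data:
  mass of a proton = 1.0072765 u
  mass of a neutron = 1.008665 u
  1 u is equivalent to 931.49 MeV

The nucleus contains 50 protons and 120 − 50 = 70 neutrons.
Total constituent mass: 50 × 1.0072765 + 70 × 1.008665 = 120.9703750 u
Mass defect Δm = 120.9703750 − 119.8748 = 1.0955750 u
E_B = 1.0955750 × 931.49 = 1020.52 MeV
Per nucleon: 1020.52 / 120 = 8.504 MeV

8.50 MeV/nucleon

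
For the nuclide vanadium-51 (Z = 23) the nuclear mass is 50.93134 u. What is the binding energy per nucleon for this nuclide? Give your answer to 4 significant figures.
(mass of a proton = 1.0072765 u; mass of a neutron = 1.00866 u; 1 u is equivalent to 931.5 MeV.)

8.740 MeV/nucleon

With 23 protons and 28 neutrons (A = 51):
Mass of separated nucleons = 23(1.0072765) + 28(1.00866) = 23.1673595 + 28.24248 = 51.4098395 u
Mass defect Δm = 51.4098395 − 50.93134 = 0.4784995 u
Binding energy = Δm·c² = 0.4784995 × 931.5 MeV/u = 445.722 MeV
Per nucleon: 445.722 / 51 = 8.740 MeV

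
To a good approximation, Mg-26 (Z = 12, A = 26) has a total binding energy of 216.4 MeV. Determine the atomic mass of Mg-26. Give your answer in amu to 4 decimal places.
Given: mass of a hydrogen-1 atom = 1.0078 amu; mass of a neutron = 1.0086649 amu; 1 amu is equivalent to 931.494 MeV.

25.9826 amu

Mass defect = 216.4 MeV / (931.494 MeV/amu) = 0.232315 amu
Constituent mass = 12(1.0078) + 14(1.0086649) = 26.2149086 amu
Atomic mass = 26.2149086 − 0.232315 = 25.9825936 amu ≈ 25.9826 amu (to 4 decimal places)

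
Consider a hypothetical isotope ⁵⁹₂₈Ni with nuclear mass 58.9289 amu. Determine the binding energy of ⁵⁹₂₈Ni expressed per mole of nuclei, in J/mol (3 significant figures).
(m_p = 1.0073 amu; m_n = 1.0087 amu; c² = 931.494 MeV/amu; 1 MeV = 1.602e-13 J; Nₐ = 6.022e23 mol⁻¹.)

Z = 28, so N = A − Z = 59 − 28 = 31.
Total constituent mass: 28 × 1.0073 + 31 × 1.0087 = 59.4741 amu
Mass defect Δm = 59.4741 − 58.9289 = 0.5452 amu
E_B = 0.5452 × 931.494 = 507.851 MeV
Per nucleus in joules: 507.851 MeV × 1.602e-13 J/MeV = 8.1358e-11 J
Per mole: 8.1358e-11 J × 6.022e23 mol⁻¹ = 4.8994e+13 J/mol

4.90e+13 J/mol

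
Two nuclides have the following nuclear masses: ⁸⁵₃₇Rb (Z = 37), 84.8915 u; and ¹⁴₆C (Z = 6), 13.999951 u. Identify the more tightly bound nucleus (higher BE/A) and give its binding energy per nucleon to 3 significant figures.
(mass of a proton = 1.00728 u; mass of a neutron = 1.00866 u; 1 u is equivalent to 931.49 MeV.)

⁸⁵₃₇Rb: Σm = 37(1.00728) + 48(1.00866) = 85.68504 u; Δm = 0.79354 u; E_B = 739.17 MeV; E_B/A = 8.696 MeV
¹⁴₆C: Σm = 6(1.00728) + 8(1.00866) = 14.11296 u; Δm = 0.113009 u; E_B = 105.27 MeV; E_B/A = 7.519 MeV
⁸⁵₃₇Rb has the higher binding energy per nucleon, so it is the more tightly bound nucleus.

⁸⁵₃₇Rb; 8.70 MeV/nucleon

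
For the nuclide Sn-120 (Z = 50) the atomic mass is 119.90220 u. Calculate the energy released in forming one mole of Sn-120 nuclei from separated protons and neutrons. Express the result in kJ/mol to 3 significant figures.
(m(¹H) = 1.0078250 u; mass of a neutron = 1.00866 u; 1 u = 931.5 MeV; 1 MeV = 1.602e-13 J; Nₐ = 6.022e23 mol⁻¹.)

Z = 50, so N = A − Z = 120 − 50 = 70.
Σm = 50·m(¹H) + 70·m_n = 50.3912500 + 70.60620 = 120.9974500 u
The mass defect is 120.9974500 − 119.90220 = 1.0952500 u.
E_B = 1.0952500 × 931.5 = 1020.23 MeV
Per nucleus in joules: 1020.23 MeV × 1.602e-13 J/MeV = 1.6344e-10 J
Per mole: 1.6344e-10 J × 6.022e23 mol⁻¹ = 9.8424e+13 J/mol

9.84e+10 kJ/mol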